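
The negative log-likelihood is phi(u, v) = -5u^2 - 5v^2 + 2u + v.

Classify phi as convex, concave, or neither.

phi is quadratic, so its Hessian is the constant matrix H = [[-10, 0], [0, -10]].
det(H) = 100, tr(H) = -20.
det(H) > 0 and tr(H) < 0, so H is negative definite everywhere: concave.

concave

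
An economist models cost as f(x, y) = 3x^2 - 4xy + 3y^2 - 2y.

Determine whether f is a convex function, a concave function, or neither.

f is quadratic, so its Hessian is the constant matrix H = [[6, -4], [-4, 6]].
det(H) = 20, tr(H) = 12.
det(H) > 0 and tr(H) > 0, so H is positive definite everywhere: convex.

convex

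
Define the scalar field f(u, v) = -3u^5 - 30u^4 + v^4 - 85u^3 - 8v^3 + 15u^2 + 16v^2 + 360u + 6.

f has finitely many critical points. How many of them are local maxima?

2

f separates as a function of u plus a function of v, so ∇f=0 decouples.
∂f/∂u = -15(u - 1)(u + 2)(u + 3)(u + 4) = 0 at u ∈ {-4, -3, -2, 1}; ∂f/∂v = 4v(v - 4)(v - 2) = 0 at v ∈ {0, 2, 4}.
The Hessian is diagonal: diag(f_uu, f_vv). Second derivatives: f_uu(-4)=150, f_uu(-3)=-60, f_uu(-2)=90, f_uu(1)=-900; f_vv(0)=32, f_vv(2)=-16, f_vv(4)=32.
Local maxima occur where both diagonal entries negative: (-3, 2), (1, 2). Count: 2.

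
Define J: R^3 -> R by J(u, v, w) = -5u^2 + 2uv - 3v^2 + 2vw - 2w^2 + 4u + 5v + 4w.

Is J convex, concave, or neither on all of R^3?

concave

J is quadratic, so its Hessian is the constant matrix H = [[-10, 2, 0], [2, -6, 2], [0, 2, -4]].
Leading principal minors: -10, 56, -184.
Signs alternate −, +, − ⇒ H ≺ 0 ⇒ concave.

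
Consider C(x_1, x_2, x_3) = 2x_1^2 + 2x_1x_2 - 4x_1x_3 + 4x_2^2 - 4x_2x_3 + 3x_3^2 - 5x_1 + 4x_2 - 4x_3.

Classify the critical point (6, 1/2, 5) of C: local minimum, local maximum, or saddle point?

The Hessian is constant: H = [[4, 2, -4], [2, 8, -4], [-4, -4, 6]].
Leading principal minors: Δ₁ = 4, Δ₂ = 28, Δ₃ = 40.
All leading minors are positive, so H is positive definite: a local minimum.

local minimum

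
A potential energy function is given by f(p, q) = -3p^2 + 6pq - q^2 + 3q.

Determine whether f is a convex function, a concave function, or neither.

neither

f is quadratic, so its Hessian is the constant matrix H = [[-6, 6], [6, -2]].
det(H) = -24, tr(H) = -8.
det(H) < 0, so H is indefinite: neither convex nor concave.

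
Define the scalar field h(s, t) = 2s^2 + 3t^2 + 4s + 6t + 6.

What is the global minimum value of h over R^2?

1

h(s,t) separates as P(s) + Q(t) + 6, so its minimum is min P + min Q + 6.
P'(s) = 4s + 4 vanishes at s ∈ {-1}; Q'(t) = 6(t + 1) vanishes at t ∈ {-1}.
Local minima of P (where P''>0): P(-1)=-2. Local minima of Q: Q(-1)=-3.
So the global minimum of h is P(-1) + Q(-1) + 6 = -2 − 3 + 6 = 1, attained at (-1, -1).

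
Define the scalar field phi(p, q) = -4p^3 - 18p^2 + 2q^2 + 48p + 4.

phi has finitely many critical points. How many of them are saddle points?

1

phi separates as a function of p plus a function of q, so ∇phi=0 decouples.
∂phi/∂p = -12(p - 1)(p + 4) = 0 at p ∈ {-4, 1}; ∂phi/∂q = 4q = 0 at q ∈ {0}.
The Hessian is diagonal: diag(phi_pp, phi_qq). Second derivatives: phi_pp(-4)=60, phi_pp(1)=-60; phi_qq(0)=4.
Saddle points occur where the two diagonal entries have opposite signs: (1, 0). Count: 1.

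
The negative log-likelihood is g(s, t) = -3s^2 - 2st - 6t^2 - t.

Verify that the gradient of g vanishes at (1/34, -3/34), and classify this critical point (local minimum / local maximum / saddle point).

∇g = (-6s - 2t, -2s - 12t - 1); substituting (1/34, -3/34) gives ∇g = (0, 0), so (1/34, -3/34) is indeed a critical point.
The Hessian of g is constant: H = [[-6, -2], [-2, -12]].
det(H) = (-6)·(-12) − (-2)² = 68.
det(H) > 0 and tr(H) = -18 < 0, so H is negative definite and the point is a local maximum.

local maximum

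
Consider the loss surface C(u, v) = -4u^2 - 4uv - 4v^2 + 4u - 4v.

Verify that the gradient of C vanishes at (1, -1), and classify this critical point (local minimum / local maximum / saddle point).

∇C = (-8u - 4v + 4, -4u - 8v - 4); substituting (1, -1) gives ∇C = (0, 0), so (1, -1) is indeed a critical point.
The Hessian of C is constant: H = [[-8, -4], [-4, -8]].
det(H) = (-8)·(-8) − (-4)² = 48.
det(H) > 0 and tr(H) = -16 < 0, so H is negative definite and the point is a local maximum.

local maximum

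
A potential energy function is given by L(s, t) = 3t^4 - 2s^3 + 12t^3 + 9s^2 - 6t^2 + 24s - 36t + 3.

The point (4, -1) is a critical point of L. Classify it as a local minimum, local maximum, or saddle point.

local maximum

The mixed partial ∂²L/∂s∂t is 0, so the Hessian at any point is diag(L_ss, L_tt) = diag(6(-2s + 3), 12(3t^2 + 6t - 1)).
At (4, -1): H = diag(-30, -48).
Both eigenvalues are negative, so H is negative definite: a local maximum.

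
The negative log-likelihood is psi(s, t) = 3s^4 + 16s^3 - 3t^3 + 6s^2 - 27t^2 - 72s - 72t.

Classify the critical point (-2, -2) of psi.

The mixed partial ∂²psi/∂s∂t is 0, so the Hessian at any point is diag(psi_ss, psi_tt) = diag(12(3s^2 + 8s + 1), -18(t + 3)).
At (-2, -2): H = diag(-36, -18).
Both eigenvalues are negative, so H is negative definite: a local maximum.

local maximum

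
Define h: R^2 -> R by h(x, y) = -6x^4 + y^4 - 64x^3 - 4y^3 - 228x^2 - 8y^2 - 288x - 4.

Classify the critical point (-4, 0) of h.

The mixed partial ∂²h/∂x∂y is 0, so the Hessian at any point is diag(h_xx, h_yy) = diag(-24(3x^2 + 16x + 19), 4(3y^2 - 6y - 4)).
At (-4, 0): H = diag(-72, -16).
Both eigenvalues are negative, so H is negative definite: a local maximum.

local maximum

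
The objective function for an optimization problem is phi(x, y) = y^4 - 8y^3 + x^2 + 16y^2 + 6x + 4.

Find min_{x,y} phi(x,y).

phi(x,y) separates as P(x) + Q(y) + 4, so its minimum is min P + min Q + 4.
P'(x) = 2x + 6 vanishes at x ∈ {-3}; Q'(y) = 4y(y - 4)(y - 2) vanishes at y ∈ {0, 2, 4}.
Local minima of P (where P''>0): P(-3)=-9. Local minima of Q: Q(0)=0, Q(4)=0.
So the global minimum of phi is P(-3) + Q(0) + 4 = -9 + 0 + 4 = -5, attained at (-3, 0).

-5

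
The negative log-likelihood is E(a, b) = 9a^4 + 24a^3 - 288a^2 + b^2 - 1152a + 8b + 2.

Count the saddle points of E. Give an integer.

1

E separates as a function of a plus a function of b, so ∇E=0 decouples.
∂E/∂a = 36(a - 4)(a + 2)(a + 4) = 0 at a ∈ {-4, -2, 4}; ∂E/∂b = 2(b + 4) = 0 at b ∈ {-4}.
The Hessian is diagonal: diag(E_aa, E_bb). Second derivatives: E_aa(-4)=576, E_aa(-2)=-432, E_aa(4)=1728; E_bb(-4)=2.
Saddle points occur where the two diagonal entries have opposite signs: (-2, -4). Count: 1.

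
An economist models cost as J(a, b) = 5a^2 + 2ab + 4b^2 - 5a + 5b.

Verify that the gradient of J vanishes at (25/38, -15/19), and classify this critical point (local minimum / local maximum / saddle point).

∇J = (10a + 2b - 5, 2a + 8b + 5); substituting (25/38, -15/19) gives ∇J = (0, 0), so (25/38, -15/19) is indeed a critical point.
The Hessian of J is constant: H = [[10, 2], [2, 8]].
det(H) = 10·8 − 2² = 76.
det(H) > 0 and tr(H) = 18 > 0, so H is positive definite and the point is a local minimum.

local minimum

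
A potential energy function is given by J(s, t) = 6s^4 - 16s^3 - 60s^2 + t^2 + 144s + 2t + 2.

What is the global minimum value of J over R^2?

-303

J(s,t) separates as P(s) + Q(t) + 2, so its minimum is min P + min Q + 2.
P'(s) = 24(s - 3)(s - 1)(s + 2) vanishes at s ∈ {-2, 1, 3}; Q'(t) = 2(t + 1) vanishes at t ∈ {-1}.
Local minima of P (where P''>0): P(-2)=-304, P(3)=-54. Local minima of Q: Q(-1)=-1.
So the global minimum of J is P(-2) + Q(-1) + 2 = -304 − 1 + 2 = -303, attained at (-2, -1).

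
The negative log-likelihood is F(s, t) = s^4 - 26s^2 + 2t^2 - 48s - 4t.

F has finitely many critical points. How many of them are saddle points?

F separates as a function of s plus a function of t, so ∇F=0 decouples.
∂F/∂s = 4(s - 4)(s + 1)(s + 3) = 0 at s ∈ {-3, -1, 4}; ∂F/∂t = 4(t - 1) = 0 at t ∈ {1}.
The Hessian is diagonal: diag(F_ss, F_tt). Second derivatives: F_ss(-3)=56, F_ss(-1)=-40, F_ss(4)=140; F_tt(1)=4.
Saddle points occur where the two diagonal entries have opposite signs: (-1, 1). Count: 1.

1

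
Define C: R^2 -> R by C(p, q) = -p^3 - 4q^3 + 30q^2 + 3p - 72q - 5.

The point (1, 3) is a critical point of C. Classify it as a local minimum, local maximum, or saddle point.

The mixed partial ∂²C/∂p∂q is 0, so the Hessian at any point is diag(C_pp, C_qq) = diag(-6p, 12(-2q + 5)).
At (1, 3): H = diag(-6, -12).
Both eigenvalues are negative, so H is negative definite: a local maximum.

local maximum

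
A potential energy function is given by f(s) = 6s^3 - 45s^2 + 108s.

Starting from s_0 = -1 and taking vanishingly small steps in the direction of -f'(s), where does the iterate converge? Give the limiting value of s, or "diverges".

f'(s) = 18(s - 3)(s - 2), so f'(-1) = 216.
Gradient descent moves in the -f' direction, i.e. s is decreasing.
There is no critical point below s=-1, and f' keeps the same sign, so the iterate runs off to −∞.

diverges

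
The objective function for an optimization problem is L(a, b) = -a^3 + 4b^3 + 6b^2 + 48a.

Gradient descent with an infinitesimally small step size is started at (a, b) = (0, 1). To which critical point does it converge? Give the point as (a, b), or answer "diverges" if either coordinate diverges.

(-4, 0)

L is separable, so gradient descent decouples: a follows -∂L/∂a, b follows -∂L/∂b.
∂L/∂a = -3(a - 4)(a + 4); at a=0 this is 48, so a decreases.
∂L/∂b = 12b(b + 1); at b=1 this is 24, so b decreases.
a converges to its nearest critical value -4 (a local min of the a-part); b converges to 0. The iterate converges to (-4, 0).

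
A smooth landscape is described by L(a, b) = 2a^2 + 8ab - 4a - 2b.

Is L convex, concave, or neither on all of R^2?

neither

L is quadratic, so its Hessian is the constant matrix H = [[4, 8], [8, 0]].
det(H) = -64, tr(H) = 4.
det(H) < 0, so H is indefinite: neither convex nor concave.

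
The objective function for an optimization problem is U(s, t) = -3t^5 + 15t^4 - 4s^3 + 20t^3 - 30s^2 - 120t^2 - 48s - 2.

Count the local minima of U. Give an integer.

U separates as a function of s plus a function of t, so ∇U=0 decouples.
∂U/∂s = -12(s + 1)(s + 4) = 0 at s ∈ {-4, -1}; ∂U/∂t = -15t(t - 4)(t - 2)(t + 2) = 0 at t ∈ {-2, 0, 2, 4}.
The Hessian is diagonal: diag(U_ss, U_tt). Second derivatives: U_ss(-4)=36, U_ss(-1)=-36; U_tt(-2)=720, U_tt(0)=-240, U_tt(2)=240, U_tt(4)=-720.
Local minima occur where both diagonal entries positive: (-4, -2), (-4, 2). Count: 2.

2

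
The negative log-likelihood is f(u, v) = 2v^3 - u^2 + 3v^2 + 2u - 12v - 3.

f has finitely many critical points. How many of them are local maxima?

1

f separates as a function of u plus a function of v, so ∇f=0 decouples.
∂f/∂u = -2(u - 1) = 0 at u ∈ {1}; ∂f/∂v = 6(v - 1)(v + 2) = 0 at v ∈ {-2, 1}.
The Hessian is diagonal: diag(f_uu, f_vv). Second derivatives: f_uu(1)=-2; f_vv(-2)=-18, f_vv(1)=18.
Local maxima occur where both diagonal entries negative: (1, -2). Count: 1.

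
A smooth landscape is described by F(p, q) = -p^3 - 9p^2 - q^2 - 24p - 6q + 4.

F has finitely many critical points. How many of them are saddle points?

1

F separates as a function of p plus a function of q, so ∇F=0 decouples.
∂F/∂p = -3(p + 2)(p + 4) = 0 at p ∈ {-4, -2}; ∂F/∂q = -2(q + 3) = 0 at q ∈ {-3}.
The Hessian is diagonal: diag(F_pp, F_qq). Second derivatives: F_pp(-4)=6, F_pp(-2)=-6; F_qq(-3)=-2.
Saddle points occur where the two diagonal entries have opposite signs: (-4, -3). Count: 1.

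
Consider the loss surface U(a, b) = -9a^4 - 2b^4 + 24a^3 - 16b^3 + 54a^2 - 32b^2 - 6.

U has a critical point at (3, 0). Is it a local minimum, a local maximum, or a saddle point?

local maximum

The mixed partial ∂²U/∂a∂b is 0, so the Hessian at any point is diag(U_aa, U_bb) = diag(36(-3a^2 + 4a + 3), -8(3b^2 + 12b + 8)).
At (3, 0): H = diag(-432, -64).
Both eigenvalues are negative, so H is negative definite: a local maximum.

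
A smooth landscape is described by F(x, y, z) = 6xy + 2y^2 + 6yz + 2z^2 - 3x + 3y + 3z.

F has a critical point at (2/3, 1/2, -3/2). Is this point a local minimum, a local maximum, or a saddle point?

The Hessian is constant: H = [[0, 6, 0], [6, 4, 6], [0, 6, 4]].
Leading principal minors: Δ₁ = 0, Δ₂ = -36, Δ₃ = -144.
The minors fit neither the all-positive nor the alternating-sign pattern, so H is indefinite: a saddle point.

saddle point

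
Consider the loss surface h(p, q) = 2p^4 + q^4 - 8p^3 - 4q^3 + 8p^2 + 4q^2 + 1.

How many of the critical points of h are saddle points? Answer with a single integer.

4

h separates as a function of p plus a function of q, so ∇h=0 decouples.
∂h/∂p = 8p(p - 2)(p - 1) = 0 at p ∈ {0, 1, 2}; ∂h/∂q = 4q(q - 2)(q - 1) = 0 at q ∈ {0, 1, 2}.
The Hessian is diagonal: diag(h_pp, h_qq). Second derivatives: h_pp(0)=16, h_pp(1)=-8, h_pp(2)=16; h_qq(0)=8, h_qq(1)=-4, h_qq(2)=8.
Saddle points occur where the two diagonal entries have opposite signs: (0, 1), (1, 0), (1, 2), (2, 1). Count: 4.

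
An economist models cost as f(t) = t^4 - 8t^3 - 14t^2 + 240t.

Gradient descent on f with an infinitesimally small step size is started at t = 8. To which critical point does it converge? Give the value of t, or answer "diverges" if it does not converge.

5

f'(t) = 4(t - 5)(t - 4)(t + 3), so f'(8) = 528.
Gradient descent moves in the -f' direction, i.e. t is decreasing.
The nearest critical point in that direction is t = 5, where f'' = 32 > 0 (a local minimum). The iterate converges there.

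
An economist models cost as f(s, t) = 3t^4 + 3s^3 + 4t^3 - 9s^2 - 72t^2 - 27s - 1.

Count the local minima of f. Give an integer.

2

f separates as a function of s plus a function of t, so ∇f=0 decouples.
∂f/∂s = 9(s - 3)(s + 1) = 0 at s ∈ {-1, 3}; ∂f/∂t = 12t(t - 3)(t + 4) = 0 at t ∈ {-4, 0, 3}.
The Hessian is diagonal: diag(f_ss, f_tt). Second derivatives: f_ss(-1)=-36, f_ss(3)=36; f_tt(-4)=336, f_tt(0)=-144, f_tt(3)=252.
Local minima occur where both diagonal entries positive: (3, -4), (3, 3). Count: 2.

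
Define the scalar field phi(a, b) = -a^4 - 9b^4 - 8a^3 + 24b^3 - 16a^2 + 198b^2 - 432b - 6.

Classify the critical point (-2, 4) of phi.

saddle point

The mixed partial ∂²phi/∂a∂b is 0, so the Hessian at any point is diag(phi_aa, phi_bb) = diag(-4(3a^2 + 12a + 8), 36(-3b^2 + 4b + 11)).
At (-2, 4): H = diag(16, -756).
The eigenvalues have opposite signs, so H is indefinite: a saddle point.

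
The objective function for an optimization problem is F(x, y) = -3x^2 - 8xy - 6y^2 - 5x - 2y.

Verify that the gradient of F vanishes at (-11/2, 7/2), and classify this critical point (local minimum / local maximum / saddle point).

∇F = (-6x - 8y - 5, -8x - 12y - 2); substituting (-11/2, 7/2) gives ∇F = (0, 0), so (-11/2, 7/2) is indeed a critical point.
The Hessian of F is constant: H = [[-6, -8], [-8, -12]].
det(H) = (-6)·(-12) − (-8)² = 8.
det(H) > 0 and tr(H) = -18 < 0, so H is negative definite and the point is a local maximum.

local maximum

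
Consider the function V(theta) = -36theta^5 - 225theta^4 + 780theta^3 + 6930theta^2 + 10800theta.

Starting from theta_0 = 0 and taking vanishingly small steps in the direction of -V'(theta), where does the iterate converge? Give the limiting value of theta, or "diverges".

-1

V'(theta) = -180(theta - 4)(theta + 1)(theta + 3)(theta + 5), so V'(0) = 10800.
Gradient descent moves in the -V' direction, i.e. theta is decreasing.
The nearest critical point in that direction is theta = -1, where V'' = 7200 > 0 (a local minimum). The iterate converges there.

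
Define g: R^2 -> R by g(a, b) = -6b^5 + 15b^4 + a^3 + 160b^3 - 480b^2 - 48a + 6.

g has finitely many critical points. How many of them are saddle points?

4

g separates as a function of a plus a function of b, so ∇g=0 decouples.
∂g/∂a = 3(a - 4)(a + 4) = 0 at a ∈ {-4, 4}; ∂g/∂b = -30b(b - 4)(b - 2)(b + 4) = 0 at b ∈ {-4, 0, 2, 4}.
The Hessian is diagonal: diag(g_aa, g_bb). Second derivatives: g_aa(-4)=-24, g_aa(4)=24; g_bb(-4)=5760, g_bb(0)=-960, g_bb(2)=720, g_bb(4)=-1920.
Saddle points occur where the two diagonal entries have opposite signs: (-4, -4), (-4, 2), (4, 0), (4, 4). Count: 4.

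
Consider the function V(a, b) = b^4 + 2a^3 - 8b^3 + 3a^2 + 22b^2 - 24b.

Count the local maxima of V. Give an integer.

1

V separates as a function of a plus a function of b, so ∇V=0 decouples.
∂V/∂a = 6a(a + 1) = 0 at a ∈ {-1, 0}; ∂V/∂b = 4(b - 3)(b - 2)(b - 1) = 0 at b ∈ {1, 2, 3}.
The Hessian is diagonal: diag(V_aa, V_bb). Second derivatives: V_aa(-1)=-6, V_aa(0)=6; V_bb(1)=8, V_bb(2)=-4, V_bb(3)=8.
Local maxima occur where both diagonal entries negative: (-1, 2). Count: 1.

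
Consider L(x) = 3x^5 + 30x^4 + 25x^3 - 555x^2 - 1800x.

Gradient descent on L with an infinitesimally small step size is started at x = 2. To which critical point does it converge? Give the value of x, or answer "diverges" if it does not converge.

L'(x) = 15(x - 3)(x + 2)(x + 4)(x + 5), so L'(2) = -2520.
Gradient descent moves in the -L' direction, i.e. x is increasing.
The nearest critical point in that direction is x = 3, where L'' = 4200 > 0 (a local minimum). The iterate converges there.

3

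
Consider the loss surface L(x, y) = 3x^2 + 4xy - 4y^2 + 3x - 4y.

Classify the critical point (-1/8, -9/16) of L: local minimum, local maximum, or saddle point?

The Hessian of L is constant: H = [[6, 4], [4, -8]].
det(H) = 6·(-8) − 4² = -64.
Since det(H) < 0, H is indefinite and the critical point is a saddle point.

saddle point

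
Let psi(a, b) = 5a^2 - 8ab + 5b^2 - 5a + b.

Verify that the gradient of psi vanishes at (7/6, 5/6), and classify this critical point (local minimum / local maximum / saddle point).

local minimum

∇psi = (10a - 8b - 5, -8a + 10b + 1); substituting (7/6, 5/6) gives ∇psi = (0, 0), so (7/6, 5/6) is indeed a critical point.
The Hessian of psi is constant: H = [[10, -8], [-8, 10]].
det(H) = 10·10 − (-8)² = 36.
det(H) > 0 and tr(H) = 20 > 0, so H is positive definite and the point is a local minimum.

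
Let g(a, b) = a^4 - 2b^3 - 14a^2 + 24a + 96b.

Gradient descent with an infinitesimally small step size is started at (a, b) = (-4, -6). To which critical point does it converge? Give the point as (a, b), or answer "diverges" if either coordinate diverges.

g is separable, so gradient descent decouples: a follows -∂g/∂a, b follows -∂g/∂b.
∂g/∂a = 4(a - 2)(a - 1)(a + 3); at a=-4 this is -120, so a increases.
∂g/∂b = -6(b - 4)(b + 4); at b=-6 this is -120, so b increases.
a converges to its nearest critical value -3 (a local min of the a-part); b converges to -4. The iterate converges to (-3, -4).

(-3, -4)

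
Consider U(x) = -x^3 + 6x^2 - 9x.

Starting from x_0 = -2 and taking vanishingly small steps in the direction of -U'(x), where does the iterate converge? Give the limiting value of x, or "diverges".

1

U'(x) = -3(x - 3)(x - 1), so U'(-2) = -45.
Gradient descent moves in the -U' direction, i.e. x is increasing.
The nearest critical point in that direction is x = 1, where U'' = 6 > 0 (a local minimum). The iterate converges there.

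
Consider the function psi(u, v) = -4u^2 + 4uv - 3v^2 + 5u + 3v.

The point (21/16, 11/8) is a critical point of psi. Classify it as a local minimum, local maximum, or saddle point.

The Hessian of psi is constant: H = [[-8, 4], [4, -6]].
det(H) = (-8)·(-6) − 4² = 32.
det(H) > 0 and tr(H) = -14 < 0, so H is negative definite and the point is a local maximum.

local maximum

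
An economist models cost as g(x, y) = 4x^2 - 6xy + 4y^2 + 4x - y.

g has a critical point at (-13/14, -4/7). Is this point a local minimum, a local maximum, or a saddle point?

The Hessian of g is constant: H = [[8, -6], [-6, 8]].
det(H) = 8·8 − (-6)² = 28.
det(H) > 0 and tr(H) = 16 > 0, so H is positive definite and the point is a local minimum.

local minimum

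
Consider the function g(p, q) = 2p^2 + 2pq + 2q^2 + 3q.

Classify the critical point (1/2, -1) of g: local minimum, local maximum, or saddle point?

The Hessian of g is constant: H = [[4, 2], [2, 4]].
det(H) = 4·4 − 2² = 12.
det(H) > 0 and tr(H) = 8 > 0, so H is positive definite and the point is a local minimum.

local minimum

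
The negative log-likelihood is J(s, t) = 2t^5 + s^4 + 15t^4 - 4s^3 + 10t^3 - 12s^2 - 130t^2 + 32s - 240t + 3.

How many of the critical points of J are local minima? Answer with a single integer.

J separates as a function of s plus a function of t, so ∇J=0 decouples.
∂J/∂s = 4(s - 4)(s - 1)(s + 2) = 0 at s ∈ {-2, 1, 4}; ∂J/∂t = 10(t - 2)(t + 1)(t + 3)(t + 4) = 0 at t ∈ {-4, -3, -1, 2}.
The Hessian is diagonal: diag(J_ss, J_tt). Second derivatives: J_ss(-2)=72, J_ss(1)=-36, J_ss(4)=72; J_tt(-4)=-180, J_tt(-3)=100, J_tt(-1)=-180, J_tt(2)=900.
Local minima occur where both diagonal entries positive: (-2, -3), (-2, 2), (4, -3), (4, 2). Count: 4.

4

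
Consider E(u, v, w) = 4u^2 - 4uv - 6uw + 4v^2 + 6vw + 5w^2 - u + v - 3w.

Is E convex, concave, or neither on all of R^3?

E is quadratic, so its Hessian is the constant matrix H = [[8, -4, -6], [-4, 8, 6], [-6, 6, 10]].
Leading principal minors: 8, 48, 192.
All positive ⇒ H ≻ 0 ⇒ convex.

convex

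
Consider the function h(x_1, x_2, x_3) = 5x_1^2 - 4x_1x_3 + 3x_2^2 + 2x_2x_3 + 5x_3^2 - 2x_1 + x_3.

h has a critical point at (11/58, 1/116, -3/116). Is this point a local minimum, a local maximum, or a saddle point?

The Hessian is constant: H = [[10, 0, -4], [0, 6, 2], [-4, 2, 10]].
Leading principal minors: Δ₁ = 10, Δ₂ = 60, Δ₃ = 464.
All leading minors are positive, so H is positive definite: a local minimum.

local minimum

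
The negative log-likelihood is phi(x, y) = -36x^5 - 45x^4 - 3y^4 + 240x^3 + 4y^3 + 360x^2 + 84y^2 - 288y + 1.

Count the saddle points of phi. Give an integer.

6

phi separates as a function of x plus a function of y, so ∇phi=0 decouples.
∂phi/∂x = -180x(x - 2)(x + 1)(x + 2) = 0 at x ∈ {-2, -1, 0, 2}; ∂phi/∂y = -12(y - 3)(y - 2)(y + 4) = 0 at y ∈ {-4, 2, 3}.
The Hessian is diagonal: diag(phi_xx, phi_yy). Second derivatives: phi_xx(-2)=1440, phi_xx(-1)=-540, phi_xx(0)=720, phi_xx(2)=-4320; phi_yy(-4)=-504, phi_yy(2)=72, phi_yy(3)=-84.
Saddle points occur where the two diagonal entries have opposite signs: (-2, -4), (-2, 3), (-1, 2), (0, -4), (0, 3), (2, 2). Count: 6.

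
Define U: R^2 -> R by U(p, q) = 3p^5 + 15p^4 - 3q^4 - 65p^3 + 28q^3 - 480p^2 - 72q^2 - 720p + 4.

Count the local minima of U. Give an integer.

2

U separates as a function of p plus a function of q, so ∇U=0 decouples.
∂U/∂p = 15(p - 4)(p + 1)(p + 3)(p + 4) = 0 at p ∈ {-4, -3, -1, 4}; ∂U/∂q = -12q(q - 4)(q - 3) = 0 at q ∈ {0, 3, 4}.
The Hessian is diagonal: diag(U_pp, U_qq). Second derivatives: U_pp(-4)=-360, U_pp(-3)=210, U_pp(-1)=-450, U_pp(4)=4200; U_qq(0)=-144, U_qq(3)=36, U_qq(4)=-48.
Local minima occur where both diagonal entries positive: (-3, 3), (4, 3). Count: 2.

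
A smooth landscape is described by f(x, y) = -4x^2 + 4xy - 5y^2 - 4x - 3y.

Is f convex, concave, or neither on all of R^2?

concave

f is quadratic, so its Hessian is the constant matrix H = [[-8, 4], [4, -10]].
det(H) = 64, tr(H) = -18.
det(H) > 0 and tr(H) < 0, so H is negative definite everywhere: concave.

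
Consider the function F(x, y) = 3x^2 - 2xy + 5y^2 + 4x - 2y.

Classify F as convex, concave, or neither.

convex

F is quadratic, so its Hessian is the constant matrix H = [[6, -2], [-2, 10]].
det(H) = 56, tr(H) = 16.
det(H) > 0 and tr(H) > 0, so H is positive definite everywhere: convex.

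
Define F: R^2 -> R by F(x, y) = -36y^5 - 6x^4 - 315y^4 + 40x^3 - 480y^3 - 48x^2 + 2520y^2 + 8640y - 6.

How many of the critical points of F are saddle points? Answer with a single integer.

6

F separates as a function of x plus a function of y, so ∇F=0 decouples.
∂F/∂x = -24x(x - 4)(x - 1) = 0 at x ∈ {0, 1, 4}; ∂F/∂y = -180(y - 2)(y + 2)(y + 3)(y + 4) = 0 at y ∈ {-4, -3, -2, 2}.
The Hessian is diagonal: diag(F_xx, F_yy). Second derivatives: F_xx(0)=-96, F_xx(1)=72, F_xx(4)=-288; F_yy(-4)=2160, F_yy(-3)=-900, F_yy(-2)=1440, F_yy(2)=-21600.
Saddle points occur where the two diagonal entries have opposite signs: (0, -4), (0, -2), (1, -3), (1, 2), (4, -4), (4, -2). Count: 6.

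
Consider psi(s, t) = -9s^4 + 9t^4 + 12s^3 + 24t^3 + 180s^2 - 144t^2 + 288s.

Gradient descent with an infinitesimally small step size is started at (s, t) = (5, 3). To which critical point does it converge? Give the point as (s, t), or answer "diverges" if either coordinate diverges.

psi is separable, so gradient descent decouples: s follows -∂psi/∂s, t follows -∂psi/∂t.
∂psi/∂s = -36(s - 4)(s + 1)(s + 2); at s=5 this is -1512, so s increases.
∂psi/∂t = 36t(t - 2)(t + 4); at t=3 this is 756, so t decreases.
The s-coordinate has no critical point in that direction and runs off to infinity.

diverges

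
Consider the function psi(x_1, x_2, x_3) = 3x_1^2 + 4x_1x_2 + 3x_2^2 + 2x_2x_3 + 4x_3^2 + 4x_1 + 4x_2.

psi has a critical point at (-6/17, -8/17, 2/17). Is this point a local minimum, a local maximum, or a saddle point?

The Hessian is constant: H = [[6, 4, 0], [4, 6, 2], [0, 2, 8]].
Leading principal minors: Δ₁ = 6, Δ₂ = 20, Δ₃ = 136.
All leading minors are positive, so H is positive definite: a local minimum.

local minimum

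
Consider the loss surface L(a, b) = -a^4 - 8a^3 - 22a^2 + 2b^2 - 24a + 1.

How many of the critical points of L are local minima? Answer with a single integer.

L separates as a function of a plus a function of b, so ∇L=0 decouples.
∂L/∂a = -4(a + 1)(a + 2)(a + 3) = 0 at a ∈ {-3, -2, -1}; ∂L/∂b = 4b = 0 at b ∈ {0}.
The Hessian is diagonal: diag(L_aa, L_bb). Second derivatives: L_aa(-3)=-8, L_aa(-2)=4, L_aa(-1)=-8; L_bb(0)=4.
Local minima occur where both diagonal entries positive: (-2, 0). Count: 1.

1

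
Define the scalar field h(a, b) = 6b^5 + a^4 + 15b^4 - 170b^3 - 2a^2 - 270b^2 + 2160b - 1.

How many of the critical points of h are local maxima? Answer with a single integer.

2

h separates as a function of a plus a function of b, so ∇h=0 decouples.
∂h/∂a = 4a(a - 1)(a + 1) = 0 at a ∈ {-1, 0, 1}; ∂h/∂b = 30(b - 3)(b - 2)(b + 3)(b + 4) = 0 at b ∈ {-4, -3, 2, 3}.
The Hessian is diagonal: diag(h_aa, h_bb). Second derivatives: h_aa(-1)=8, h_aa(0)=-4, h_aa(1)=8; h_bb(-4)=-1260, h_bb(-3)=900, h_bb(2)=-900, h_bb(3)=1260.
Local maxima occur where both diagonal entries negative: (0, -4), (0, 2). Count: 2.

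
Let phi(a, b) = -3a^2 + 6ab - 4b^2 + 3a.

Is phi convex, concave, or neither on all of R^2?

concave

phi is quadratic, so its Hessian is the constant matrix H = [[-6, 6], [6, -8]].
det(H) = 12, tr(H) = -14.
det(H) > 0 and tr(H) < 0, so H is negative definite everywhere: concave.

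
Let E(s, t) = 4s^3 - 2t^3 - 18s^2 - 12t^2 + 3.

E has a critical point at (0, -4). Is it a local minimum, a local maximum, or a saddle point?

saddle point

The mixed partial ∂²E/∂s∂t is 0, so the Hessian at any point is diag(E_ss, E_tt) = diag(12(2s - 3), -12(t + 2)).
At (0, -4): H = diag(-36, 24).
The eigenvalues have opposite signs, so H is indefinite: a saddle point.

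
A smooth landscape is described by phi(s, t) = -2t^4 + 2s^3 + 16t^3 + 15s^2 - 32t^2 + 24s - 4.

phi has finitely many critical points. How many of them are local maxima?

2

phi separates as a function of s plus a function of t, so ∇phi=0 decouples.
∂phi/∂s = 6(s + 1)(s + 4) = 0 at s ∈ {-4, -1}; ∂phi/∂t = -8t(t - 4)(t - 2) = 0 at t ∈ {0, 2, 4}.
The Hessian is diagonal: diag(phi_ss, phi_tt). Second derivatives: phi_ss(-4)=-18, phi_ss(-1)=18; phi_tt(0)=-64, phi_tt(2)=32, phi_tt(4)=-64.
Local maxima occur where both diagonal entries negative: (-4, 0), (-4, 4). Count: 2.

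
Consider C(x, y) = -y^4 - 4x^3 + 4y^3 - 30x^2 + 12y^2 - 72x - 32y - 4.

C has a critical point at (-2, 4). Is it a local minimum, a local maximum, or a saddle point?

local maximum

The mixed partial ∂²C/∂x∂y is 0, so the Hessian at any point is diag(C_xx, C_yy) = diag(-12(2x + 5), 12(-y^2 + 2y + 2)).
At (-2, 4): H = diag(-12, -72).
Both eigenvalues are negative, so H is negative definite: a local maximum.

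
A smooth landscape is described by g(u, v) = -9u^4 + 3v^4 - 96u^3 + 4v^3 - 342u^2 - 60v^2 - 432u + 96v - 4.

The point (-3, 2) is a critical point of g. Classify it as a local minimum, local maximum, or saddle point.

local minimum

The mixed partial ∂²g/∂u∂v is 0, so the Hessian at any point is diag(g_uu, g_vv) = diag(-36(3u^2 + 16u + 19), 12(3v^2 + 2v - 10)).
At (-3, 2): H = diag(72, 72).
Both eigenvalues are positive, so H is positive definite: a local minimum.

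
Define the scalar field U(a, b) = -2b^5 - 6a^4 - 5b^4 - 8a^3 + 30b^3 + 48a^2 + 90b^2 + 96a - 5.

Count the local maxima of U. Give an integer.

U separates as a function of a plus a function of b, so ∇U=0 decouples.
∂U/∂a = -24(a - 2)(a + 1)(a + 2) = 0 at a ∈ {-2, -1, 2}; ∂U/∂b = -10b(b - 3)(b + 2)(b + 3) = 0 at b ∈ {-3, -2, 0, 3}.
The Hessian is diagonal: diag(U_aa, U_bb). Second derivatives: U_aa(-2)=-96, U_aa(-1)=72, U_aa(2)=-288; U_bb(-3)=180, U_bb(-2)=-100, U_bb(0)=180, U_bb(3)=-900.
Local maxima occur where both diagonal entries negative: (-2, -2), (-2, 3), (2, -2), (2, 3). Count: 4.

4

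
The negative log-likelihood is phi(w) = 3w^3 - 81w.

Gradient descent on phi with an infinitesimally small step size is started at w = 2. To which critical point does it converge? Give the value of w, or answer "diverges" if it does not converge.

phi'(w) = 9(w - 3)(w + 3), so phi'(2) = -45.
Gradient descent moves in the -phi' direction, i.e. w is increasing.
The nearest critical point in that direction is w = 3, where phi'' = 54 > 0 (a local minimum). The iterate converges there.

3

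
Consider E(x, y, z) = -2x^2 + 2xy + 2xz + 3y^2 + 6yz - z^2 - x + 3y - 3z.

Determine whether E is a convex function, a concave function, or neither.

neither

E is quadratic, so its Hessian is the constant matrix H = [[-4, 2, 2], [2, 6, 6], [2, 6, -2]].
Leading principal minors: -4, -28, 224.
Neither pattern holds ⇒ H is indefinite ⇒ neither convex nor concave.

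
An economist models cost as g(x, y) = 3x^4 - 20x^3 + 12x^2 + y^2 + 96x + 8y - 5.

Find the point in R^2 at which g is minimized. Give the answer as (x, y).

(-1, -4)

g(x,y) separates as P(x) + Q(y) − 5, so its minimum is min P + min Q − 5.
P'(x) = 12(x - 4)(x - 2)(x + 1) vanishes at x ∈ {-1, 2, 4}; Q'(y) = 2y + 8 vanishes at y ∈ {-4}.
Local minima of P (where P''>0): P(-1)=-61, P(4)=64. Local minima of Q: Q(-4)=-16.
So the global minimum of g is P(-1) + Q(-4) − 5 = -61 − 16 − 5 = -82, attained at (-1, -4).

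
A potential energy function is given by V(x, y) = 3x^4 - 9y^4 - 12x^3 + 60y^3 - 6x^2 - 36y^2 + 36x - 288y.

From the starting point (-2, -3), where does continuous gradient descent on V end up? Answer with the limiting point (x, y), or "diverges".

V is separable, so gradient descent decouples: x follows -∂V/∂x, y follows -∂V/∂y.
∂V/∂x = 12(x - 3)(x - 1)(x + 1); at x=-2 this is -180, so x increases.
∂V/∂y = -36(y - 4)(y - 2)(y + 1); at y=-3 this is 2520, so y decreases.
The y-coordinate has no critical point in that direction and runs off to infinity.

diverges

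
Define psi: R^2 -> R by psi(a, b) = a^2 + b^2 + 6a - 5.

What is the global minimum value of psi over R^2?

-14

psi(a,b) separates as P(a) + Q(b) − 5, so its minimum is min P + min Q − 5.
P'(a) = 2a + 6 vanishes at a ∈ {-3}; Q'(b) = 2b vanishes at b ∈ {0}.
Local minima of P (where P''>0): P(-3)=-9. Local minima of Q: Q(0)=0.
So the global minimum of psi is P(-3) + Q(0) − 5 = -9 + 0 − 5 = -14, attained at (-3, 0).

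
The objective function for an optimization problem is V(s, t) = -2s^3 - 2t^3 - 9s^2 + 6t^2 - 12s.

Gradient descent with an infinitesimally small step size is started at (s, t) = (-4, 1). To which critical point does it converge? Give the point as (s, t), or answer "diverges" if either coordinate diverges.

V is separable, so gradient descent decouples: s follows -∂V/∂s, t follows -∂V/∂t.
∂V/∂s = -6(s + 1)(s + 2); at s=-4 this is -36, so s increases.
∂V/∂t = -6t(t - 2); at t=1 this is 6, so t decreases.
s converges to its nearest critical value -2 (a local min of the s-part); t converges to 0. The iterate converges to (-2, 0).

(-2, 0)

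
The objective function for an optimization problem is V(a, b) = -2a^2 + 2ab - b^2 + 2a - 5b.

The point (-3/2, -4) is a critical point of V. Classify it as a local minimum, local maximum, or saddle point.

local maximum

The Hessian of V is constant: H = [[-4, 2], [2, -2]].
det(H) = (-4)·(-2) − 2² = 4.
det(H) > 0 and tr(H) = -6 < 0, so H is negative definite and the point is a local maximum.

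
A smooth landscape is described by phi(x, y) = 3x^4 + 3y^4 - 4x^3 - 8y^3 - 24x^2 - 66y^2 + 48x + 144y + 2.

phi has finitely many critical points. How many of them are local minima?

4

phi separates as a function of x plus a function of y, so ∇phi=0 decouples.
∂phi/∂x = 12(x - 2)(x - 1)(x + 2) = 0 at x ∈ {-2, 1, 2}; ∂phi/∂y = 12(y - 4)(y - 1)(y + 3) = 0 at y ∈ {-3, 1, 4}.
The Hessian is diagonal: diag(phi_xx, phi_yy). Second derivatives: phi_xx(-2)=144, phi_xx(1)=-36, phi_xx(2)=48; phi_yy(-3)=336, phi_yy(1)=-144, phi_yy(4)=252.
Local minima occur where both diagonal entries positive: (-2, -3), (-2, 4), (2, -3), (2, 4). Count: 4.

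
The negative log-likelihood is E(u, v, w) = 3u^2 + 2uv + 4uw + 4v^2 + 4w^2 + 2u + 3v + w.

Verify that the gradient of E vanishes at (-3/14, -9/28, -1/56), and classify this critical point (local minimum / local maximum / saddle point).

local minimum

∇E = (6u + 2v + 4w + 2, 2u + 8v + 3, 4u + 8w + 1); substituting (-3/14, -9/28, -1/56) gives ∇E = (0, 0, 0), so (-3/14, -9/28, -1/56) is indeed a critical point.
The Hessian is constant: H = [[6, 2, 4], [2, 8, 0], [4, 0, 8]].
Leading principal minors: Δ₁ = 6, Δ₂ = 44, Δ₃ = 224.
All leading minors are positive, so H is positive definite: a local minimum.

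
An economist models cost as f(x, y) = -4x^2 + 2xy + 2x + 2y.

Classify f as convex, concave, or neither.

f is quadratic, so its Hessian is the constant matrix H = [[-8, 2], [2, 0]].
det(H) = -4, tr(H) = -8.
det(H) < 0, so H is indefinite: neither convex nor concave.

neither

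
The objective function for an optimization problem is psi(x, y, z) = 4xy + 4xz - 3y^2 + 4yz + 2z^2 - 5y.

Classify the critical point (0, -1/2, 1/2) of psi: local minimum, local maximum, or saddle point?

The Hessian is constant: H = [[0, 4, 4], [4, -6, 4], [4, 4, 4]].
Leading principal minors: Δ₁ = 0, Δ₂ = -16, Δ₃ = 160.
The minors fit neither the all-positive nor the alternating-sign pattern, so H is indefinite: a saddle point.

saddle point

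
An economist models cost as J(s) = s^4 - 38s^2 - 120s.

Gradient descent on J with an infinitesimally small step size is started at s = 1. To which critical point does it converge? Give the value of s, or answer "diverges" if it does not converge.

J'(s) = 4(s - 5)(s + 2)(s + 3), so J'(1) = -192.
Gradient descent moves in the -J' direction, i.e. s is increasing.
The nearest critical point in that direction is s = 5, where J'' = 224 > 0 (a local minimum). The iterate converges there.

5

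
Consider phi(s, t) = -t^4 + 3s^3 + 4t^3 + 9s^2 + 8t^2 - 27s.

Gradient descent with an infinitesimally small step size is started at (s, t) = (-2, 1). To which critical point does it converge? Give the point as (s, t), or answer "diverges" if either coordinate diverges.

phi is separable, so gradient descent decouples: s follows -∂phi/∂s, t follows -∂phi/∂t.
∂phi/∂s = 9(s - 1)(s + 3); at s=-2 this is -27, so s increases.
∂phi/∂t = -4t(t - 4)(t + 1); at t=1 this is 24, so t decreases.
s converges to its nearest critical value 1 (a local min of the s-part); t converges to 0. The iterate converges to (1, 0).

(1, 0)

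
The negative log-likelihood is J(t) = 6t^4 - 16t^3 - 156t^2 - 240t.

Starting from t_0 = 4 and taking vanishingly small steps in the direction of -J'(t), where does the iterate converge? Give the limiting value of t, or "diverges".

5

J'(t) = 24(t - 5)(t + 1)(t + 2), so J'(4) = -720.
Gradient descent moves in the -J' direction, i.e. t is increasing.
The nearest critical point in that direction is t = 5, where J'' = 1008 > 0 (a local minimum). The iterate converges there.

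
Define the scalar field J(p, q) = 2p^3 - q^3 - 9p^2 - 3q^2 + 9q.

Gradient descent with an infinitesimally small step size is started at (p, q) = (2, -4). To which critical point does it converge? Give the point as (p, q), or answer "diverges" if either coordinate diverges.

(3, -3)

J is separable, so gradient descent decouples: p follows -∂J/∂p, q follows -∂J/∂q.
∂J/∂p = 6p(p - 3); at p=2 this is -12, so p increases.
∂J/∂q = -3(q - 1)(q + 3); at q=-4 this is -15, so q increases.
p converges to its nearest critical value 3 (a local min of the p-part); q converges to -3. The iterate converges to (3, -3).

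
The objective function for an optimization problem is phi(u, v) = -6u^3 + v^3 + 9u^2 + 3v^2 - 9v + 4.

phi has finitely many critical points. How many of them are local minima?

1

phi separates as a function of u plus a function of v, so ∇phi=0 decouples.
∂phi/∂u = -18u(u - 1) = 0 at u ∈ {0, 1}; ∂phi/∂v = 3(v - 1)(v + 3) = 0 at v ∈ {-3, 1}.
The Hessian is diagonal: diag(phi_uu, phi_vv). Second derivatives: phi_uu(0)=18, phi_uu(1)=-18; phi_vv(-3)=-12, phi_vv(1)=12.
Local minima occur where both diagonal entries positive: (0, 1). Count: 1.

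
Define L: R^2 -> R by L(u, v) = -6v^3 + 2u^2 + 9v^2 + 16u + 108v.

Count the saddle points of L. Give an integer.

L separates as a function of u plus a function of v, so ∇L=0 decouples.
∂L/∂u = 4(u + 4) = 0 at u ∈ {-4}; ∂L/∂v = -18(v - 3)(v + 2) = 0 at v ∈ {-2, 3}.
The Hessian is diagonal: diag(L_uu, L_vv). Second derivatives: L_uu(-4)=4; L_vv(-2)=90, L_vv(3)=-90.
Saddle points occur where the two diagonal entries have opposite signs: (-4, 3). Count: 1.

1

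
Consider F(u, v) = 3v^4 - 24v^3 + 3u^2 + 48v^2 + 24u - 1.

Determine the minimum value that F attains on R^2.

-49

F(u,v) separates as P(u) + Q(v) − 1, so its minimum is min P + min Q − 1.
P'(u) = 6u + 24 vanishes at u ∈ {-4}; Q'(v) = 12v(v - 4)(v - 2) vanishes at v ∈ {0, 2, 4}.
Local minima of P (where P''>0): P(-4)=-48. Local minima of Q: Q(0)=0, Q(4)=0.
So the global minimum of F is P(-4) + Q(0) − 1 = -48 + 0 − 1 = -49, attained at (-4, 0).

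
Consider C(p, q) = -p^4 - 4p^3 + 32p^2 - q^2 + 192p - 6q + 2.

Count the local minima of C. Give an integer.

0

C separates as a function of p plus a function of q, so ∇C=0 decouples.
∂C/∂p = -4(p - 4)(p + 3)(p + 4) = 0 at p ∈ {-4, -3, 4}; ∂C/∂q = -2(q + 3) = 0 at q ∈ {-3}.
The Hessian is diagonal: diag(C_pp, C_qq). Second derivatives: C_pp(-4)=-32, C_pp(-3)=28, C_pp(4)=-224; C_qq(-3)=-2.
Local minima occur where both diagonal entries positive: none. Count: 0.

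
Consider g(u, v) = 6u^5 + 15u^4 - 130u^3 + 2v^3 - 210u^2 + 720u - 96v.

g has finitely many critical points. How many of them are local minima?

2

g separates as a function of u plus a function of v, so ∇g=0 decouples.
∂g/∂u = 30(u - 3)(u - 1)(u + 2)(u + 4) = 0 at u ∈ {-4, -2, 1, 3}; ∂g/∂v = 6(v - 4)(v + 4) = 0 at v ∈ {-4, 4}.
The Hessian is diagonal: diag(g_uu, g_vv). Second derivatives: g_uu(-4)=-2100, g_uu(-2)=900, g_uu(1)=-900, g_uu(3)=2100; g_vv(-4)=-48, g_vv(4)=48.
Local minima occur where both diagonal entries positive: (-2, 4), (3, 4). Count: 2.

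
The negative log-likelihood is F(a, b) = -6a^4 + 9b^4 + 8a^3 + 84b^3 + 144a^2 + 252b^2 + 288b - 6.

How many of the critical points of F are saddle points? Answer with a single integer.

5

F separates as a function of a plus a function of b, so ∇F=0 decouples.
∂F/∂a = -24a(a - 4)(a + 3) = 0 at a ∈ {-3, 0, 4}; ∂F/∂b = 36(b + 1)(b + 2)(b + 4) = 0 at b ∈ {-4, -2, -1}.
The Hessian is diagonal: diag(F_aa, F_bb). Second derivatives: F_aa(-3)=-504, F_aa(0)=288, F_aa(4)=-672; F_bb(-4)=216, F_bb(-2)=-72, F_bb(-1)=108.
Saddle points occur where the two diagonal entries have opposite signs: (-3, -4), (-3, -1), (0, -2), (4, -4), (4, -1). Count: 5.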